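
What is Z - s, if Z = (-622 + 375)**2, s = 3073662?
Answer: -3012653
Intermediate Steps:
Z = 61009 (Z = (-247)**2 = 61009)
Z - s = 61009 - 1*3073662 = 61009 - 3073662 = -3012653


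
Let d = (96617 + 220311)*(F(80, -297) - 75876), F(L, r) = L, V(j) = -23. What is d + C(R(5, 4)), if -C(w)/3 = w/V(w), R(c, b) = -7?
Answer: -552503117845/23 ≈ -2.4022e+10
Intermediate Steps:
C(w) = 3*w/23 (C(w) = -3*w/(-23) = -3*w*(-1)/23 = -(-3)*w/23 = 3*w/23)
d = -24021874688 (d = (96617 + 220311)*(80 - 75876) = 316928*(-75796) = -24021874688)
d + C(R(5, 4)) = -24021874688 + (3/23)*(-7) = -24021874688 - 21/23 = -552503117845/23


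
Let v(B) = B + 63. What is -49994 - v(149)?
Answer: -50206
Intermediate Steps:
v(B) = 63 + B
-49994 - v(149) = -49994 - (63 + 149) = -49994 - 1*212 = -49994 - 212 = -50206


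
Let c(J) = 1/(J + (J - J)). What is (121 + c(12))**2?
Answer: 2111209/144 ≈ 14661.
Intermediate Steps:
c(J) = 1/J (c(J) = 1/(J + 0) = 1/J)
(121 + c(12))**2 = (121 + 1/12)**2 = (1453/12)**2 = 2111209/144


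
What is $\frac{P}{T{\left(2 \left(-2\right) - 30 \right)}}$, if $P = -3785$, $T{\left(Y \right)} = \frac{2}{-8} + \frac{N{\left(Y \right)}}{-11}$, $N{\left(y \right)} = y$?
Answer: $- \frac{33308}{25} \approx -1332.3$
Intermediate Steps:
$T{\left(Y \right)} = - \frac{1}{4} - \frac{Y}{11}$ ($T{\left(Y \right)} = \frac{2}{-8} + \frac{Y}{-11} = 2 \left(- \frac{1}{8}\right) + Y \left(- \frac{1}{11}\right) = - \frac{1}{4} - \frac{Y}{11}$)
$\frac{P}{T{\left(2 \left(-2\right) - 30 \right)}} = - \frac{3785}{- \frac{1}{4} - \frac{2 \left(-2\right) - 30}{11}} = - \frac{3785}{- \frac{1}{4} - \frac{-4 - 30}{11}} = - \frac{3785}{- \frac{1}{4} - - \frac{34}{11}} = - \frac{3785}{- \frac{1}{4} + \frac{34}{11}} = - \frac{3785}{\frac{125}{44}} = \left(-3785\right) \frac{44}{125} = - \frac{33308}{25}$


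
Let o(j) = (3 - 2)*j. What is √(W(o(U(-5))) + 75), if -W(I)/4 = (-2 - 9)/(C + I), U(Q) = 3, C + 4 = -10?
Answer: √71 ≈ 8.4261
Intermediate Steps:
C = -14 (C = -4 - 10 = -14)
o(j) = j (o(j) = 1*j = j)
W(I) = 44/(-14 + I) (W(I) = -4*(-2 - 9)/(-14 + I) = -(-44)/(-14 + I) = 44/(-14 + I))
√(W(o(U(-5))) + 75) = √(44/(-14 + 3) + 75) = √(44/(-11) + 75) = √(44*(-1/11) + 75) = √(-4 + 75) = √71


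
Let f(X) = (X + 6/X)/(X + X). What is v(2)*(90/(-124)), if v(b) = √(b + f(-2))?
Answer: -45*√13/124 ≈ -1.3085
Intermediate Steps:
f(X) = (X + 6/X)/(2*X) (f(X) = (X + 6/X)/((2*X)) = (X + 6/X)*(1/(2*X)) = (X + 6/X)/(2*X))
v(b) = √(5/4 + b) (v(b) = √(b + (½ + 3/(-2)²)) = √(b + (½ + 3*(¼))) = √(b + (½ + ¾)) = √(b + 5/4) = √(5/4 + b))
v(2)*(90/(-124)) = (√(5 + 4*2)/2)*(90/(-124)) = (√(5 + 8)/2)*(90*(-1/124)) = (√13/2)*(-45/62) = -45*√13/124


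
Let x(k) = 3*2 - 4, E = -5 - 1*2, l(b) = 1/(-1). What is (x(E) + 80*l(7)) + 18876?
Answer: 18798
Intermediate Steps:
l(b) = -1
E = -7 (E = -5 - 2 = -7)
x(k) = 2 (x(k) = 6 - 4 = 2)
(x(E) + 80*l(7)) + 18876 = (2 + 80*(-1)) + 18876 = (2 - 80) + 18876 = -78 + 18876 = 18798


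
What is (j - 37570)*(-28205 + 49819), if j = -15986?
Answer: -1157559384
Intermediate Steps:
(j - 37570)*(-28205 + 49819) = (-15986 - 37570)*(-28205 + 49819) = -53556*21614 = -1157559384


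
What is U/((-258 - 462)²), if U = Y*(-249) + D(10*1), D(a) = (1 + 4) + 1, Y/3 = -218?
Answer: 13571/43200 ≈ 0.31414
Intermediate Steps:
Y = -654 (Y = 3*(-218) = -654)
D(a) = 6 (D(a) = 5 + 1 = 6)
U = 162852 (U = -654*(-249) + 6 = 162846 + 6 = 162852)
U/((-258 - 462)²) = 162852/((-258 - 462)²) = 162852/((-720)²) = 162852/518400 = 162852*(1/518400) = 13571/43200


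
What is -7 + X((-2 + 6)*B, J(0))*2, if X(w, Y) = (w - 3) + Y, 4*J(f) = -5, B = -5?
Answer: -111/2 ≈ -55.500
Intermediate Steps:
J(f) = -5/4 (J(f) = (¼)*(-5) = -5/4)
X(w, Y) = -3 + Y + w (X(w, Y) = (-3 + w) + Y = -3 + Y + w)
-7 + X((-2 + 6)*B, J(0))*2 = -7 + (-3 - 5/4 + (-2 + 6)*(-5))*2 = -7 + (-3 - 5/4 + 4*(-5))*2 = -7 + (-3 - 5/4 - 20)*2 = -7 - 97/4*2 = -7 - 97/2 = -111/2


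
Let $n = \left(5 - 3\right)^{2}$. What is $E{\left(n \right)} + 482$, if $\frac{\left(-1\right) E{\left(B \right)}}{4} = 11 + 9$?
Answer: $402$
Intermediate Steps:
$n = 4$ ($n = 2^{2} = 4$)
$E{\left(B \right)} = -80$ ($E{\left(B \right)} = - 4 \left(11 + 9\right) = \left(-4\right) 20 = -80$)
$E{\left(n \right)} + 482 = -80 + 482 = 402$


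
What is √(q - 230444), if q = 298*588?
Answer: 2*I*√13805 ≈ 234.99*I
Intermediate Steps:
q = 175224
√(q - 230444) = √(175224 - 230444) = √(-55220) = 2*I*√13805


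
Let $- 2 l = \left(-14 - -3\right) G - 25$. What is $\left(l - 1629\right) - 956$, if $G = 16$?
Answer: $- \frac{4969}{2} \approx -2484.5$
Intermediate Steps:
$l = \frac{201}{2}$ ($l = - \frac{\left(-14 - -3\right) 16 - 25}{2} = - \frac{\left(-14 + 3\right) 16 - 25}{2} = - \frac{\left(-11\right) 16 - 25}{2} = - \frac{-176 - 25}{2} = \left(- \frac{1}{2}\right) \left(-201\right) = \frac{201}{2} \approx 100.5$)
$\left(l - 1629\right) - 956 = \left(\frac{201}{2} - 1629\right) - 956 = - \frac{3057}{2} - 956 = - \frac{4969}{2}$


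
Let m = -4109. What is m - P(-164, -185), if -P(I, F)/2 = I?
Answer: -4437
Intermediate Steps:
P(I, F) = -2*I
m - P(-164, -185) = -4109 - (-2)*(-164) = -4109 - 1*328 = -4109 - 328 = -4437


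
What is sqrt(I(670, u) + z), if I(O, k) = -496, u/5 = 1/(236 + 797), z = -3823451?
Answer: 3*I*sqrt(424883) ≈ 1955.5*I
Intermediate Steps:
u = 5/1033 (u = 5/(236 + 797) = 5/1033 ≈ 0.0048403)
sqrt(I(670, u) + z) = sqrt(-496 - 3823451) = sqrt(-3823947) = 3*I*sqrt(424883)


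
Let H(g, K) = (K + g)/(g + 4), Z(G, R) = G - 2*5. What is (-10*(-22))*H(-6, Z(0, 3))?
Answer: 1760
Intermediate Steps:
Z(G, R) = -10 + G (Z(G, R) = G - 10 = -10 + G)
H(g, K) = (K + g)/(4 + g)
(-10*(-22))*H(-6, Z(0, 3)) = (-10*(-22))*(((-10 + 0) - 6)/(4 - 6)) = 220*((-10 - 6)/(-2)) = 220*(-½*(-16)) = 220*8 = 1760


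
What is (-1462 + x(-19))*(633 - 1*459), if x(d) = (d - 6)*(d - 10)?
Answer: -128238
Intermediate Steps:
x(d) = (-10 + d)*(-6 + d) (x(d) = (-6 + d)*(-10 + d) = (-10 + d)*(-6 + d))
(-1462 + x(-19))*(633 - 1*459) = (-1462 + (60 + (-19)² - 16*(-19)))*(633 - 1*459) = (-1462 + (60 + 361 + 304))*(633 - 459) = (-1462 + 725)*174 = -737*174 = -128238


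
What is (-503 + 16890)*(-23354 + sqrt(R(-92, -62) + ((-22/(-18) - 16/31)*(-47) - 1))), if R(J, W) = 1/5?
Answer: -382701998 + 16387*I*sqrt(7348705)/465 ≈ -3.827e+8 + 95533.0*I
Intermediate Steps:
R(J, W) = 1/5
(-503 + 16890)*(-23354 + sqrt(R(-92, -62) + ((-22/(-18) - 16/31)*(-47) - 1))) = (-503 + 16890)*(-23354 + sqrt(1/5 + ((-22/(-18) - 16/31)*(-47) - 1))) = 16387*(-23354 + sqrt(1/5 + ((-22*(-1/18) - 16*1/31)*(-47) - 1))) = 16387*(-23354 + sqrt(1/5 + ((11/9 - 16/31)*(-47) - 1))) = 16387*(-23354 + sqrt(1/5 + ((197/279)*(-47) - 1))) = 16387*(-23354 + sqrt(1/5 + (-9259/279 - 1))) = 16387*(-23354 + sqrt(1/5 - 9538/279)) = 16387*(-23354 + sqrt(-47411/1395)) = 16387*(-23354 + I*sqrt(7348705)/465) = -382701998 + 16387*I*sqrt(7348705)/465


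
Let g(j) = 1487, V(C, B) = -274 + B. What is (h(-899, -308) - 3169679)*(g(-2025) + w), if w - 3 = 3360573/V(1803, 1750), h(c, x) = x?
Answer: -1958281659159/164 ≈ -1.1941e+10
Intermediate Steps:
w = 373889/164 (w = 3 + 3360573/(-274 + 1750) = 3 + 3360573/1476 = 3 + 3360573*(1/1476) = 3 + 373397/164 = 373889/164 ≈ 2279.8)
(h(-899, -308) - 3169679)*(g(-2025) + w) = (-308 - 3169679)*(1487 + 373889/164) = -3169987*617757/164 = -1958281659159/164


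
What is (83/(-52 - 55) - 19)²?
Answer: 4477456/11449 ≈ 391.08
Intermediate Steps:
(83/(-52 - 55) - 19)² = (83/(-107) - 19)² = (83*(-1/107) - 19)² = (-83/107 - 19)² = (-2116/107)² = 4477456/11449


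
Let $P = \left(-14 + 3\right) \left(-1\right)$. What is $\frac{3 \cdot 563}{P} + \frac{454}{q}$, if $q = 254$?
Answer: $\frac{217000}{1397} \approx 155.33$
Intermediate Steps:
$P = 11$ ($P = \left(-11\right) \left(-1\right) = 11$)
$\frac{3 \cdot 563}{P} + \frac{454}{q} = \frac{3 \cdot 563}{11} + \frac{454}{254} = 1689 \cdot \frac{1}{11} + 454 \cdot \frac{1}{254} = \frac{1689}{11} + \frac{227}{127} = \frac{217000}{1397}$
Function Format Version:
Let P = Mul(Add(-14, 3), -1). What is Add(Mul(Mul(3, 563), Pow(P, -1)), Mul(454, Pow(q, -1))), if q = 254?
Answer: Rational(217000, 1397) ≈ 155.33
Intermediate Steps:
P = 11 (P = Mul(-11, -1) = 11)
Add(Mul(Mul(3, 563), Pow(P, -1)), Mul(454, Pow(q, -1))) = Add(Mul(Mul(3, 563), Pow(11, -1)), Mul(454, Pow(254, -1))) = Add(Mul(1689, Rational(1, 11)), Mul(454, Rational(1, 254))) = Add(Rational(1689, 11), Rational(227, 127)) = Rational(217000, 1397)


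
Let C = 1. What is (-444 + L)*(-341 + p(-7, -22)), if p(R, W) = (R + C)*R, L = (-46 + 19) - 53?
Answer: 156676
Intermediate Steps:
L = -80 (L = -27 - 53 = -80)
p(R, W) = R*(1 + R) (p(R, W) = (R + 1)*R = (1 + R)*R = R*(1 + R))
(-444 + L)*(-341 + p(-7, -22)) = (-444 - 80)*(-341 - 7*(1 - 7)) = -524*(-341 - 7*(-6)) = -524*(-341 + 42) = -524*(-299) = 156676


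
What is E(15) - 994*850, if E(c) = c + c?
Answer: -844870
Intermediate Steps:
E(c) = 2*c
E(15) - 994*850 = 2*15 - 994*850 = 30 - 844900 = -844870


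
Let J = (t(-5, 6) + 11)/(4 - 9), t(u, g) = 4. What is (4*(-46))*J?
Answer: 552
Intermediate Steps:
J = -3 (J = (4 + 11)/(4 - 9) = 15/(-5) = 15*(-⅕) = -3)
(4*(-46))*J = (4*(-46))*(-3) = -184*(-3) = 552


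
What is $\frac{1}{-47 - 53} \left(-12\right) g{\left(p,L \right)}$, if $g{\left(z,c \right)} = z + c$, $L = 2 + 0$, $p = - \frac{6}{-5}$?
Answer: $\frac{48}{125} \approx 0.384$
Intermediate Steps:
$p = \frac{6}{5}$ ($p = \left(-6\right) \left(- \frac{1}{5}\right) = \frac{6}{5} \approx 1.2$)
$L = 2$
$g{\left(z,c \right)} = c + z$
$\frac{1}{-47 - 53} \left(-12\right) g{\left(p,L \right)} = \frac{1}{-47 - 53} \left(-12\right) \left(2 + \frac{6}{5}\right) = \frac{1}{-100} \left(-12\right) \frac{16}{5} = \left(- \frac{1}{100}\right) \left(-12\right) \frac{16}{5} = \frac{3}{25} \cdot \frac{16}{5} = \frac{48}{125}$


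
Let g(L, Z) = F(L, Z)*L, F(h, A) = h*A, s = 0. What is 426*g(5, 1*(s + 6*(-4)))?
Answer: -255600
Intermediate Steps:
F(h, A) = A*h
g(L, Z) = Z*L² (g(L, Z) = (Z*L)*L = (L*Z)*L = Z*L²)
426*g(5, 1*(s + 6*(-4))) = 426*((1*(0 + 6*(-4)))*5²) = 426*((1*(0 - 24))*25) = 426*((1*(-24))*25) = 426*(-24*25) = 426*(-600) = -255600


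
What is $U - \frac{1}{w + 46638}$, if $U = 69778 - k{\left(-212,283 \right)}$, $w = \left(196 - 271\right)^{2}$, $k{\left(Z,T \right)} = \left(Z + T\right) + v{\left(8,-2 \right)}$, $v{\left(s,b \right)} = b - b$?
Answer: $\frac{3643096940}{52263} \approx 69707.0$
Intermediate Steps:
$v{\left(s,b \right)} = 0$
$k{\left(Z,T \right)} = T + Z$ ($k{\left(Z,T \right)} = \left(Z + T\right) + 0 = \left(T + Z\right) + 0 = T + Z$)
$w = 5625$ ($w = \left(-75\right)^{2} = 5625$)
$U = 69707$ ($U = 69778 - \left(283 - 212\right) = 69778 - 71 = 69707$)
$U - \frac{1}{w + 46638} = 69707 - \frac{1}{5625 + 46638} = 69707 - \frac{1}{52263} = \frac{3643096940}{52263}$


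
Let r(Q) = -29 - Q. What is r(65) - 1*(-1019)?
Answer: 925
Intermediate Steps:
r(65) - 1*(-1019) = (-29 - 1*65) - 1*(-1019) = (-29 - 65) + 1019 = -94 + 1019 = 925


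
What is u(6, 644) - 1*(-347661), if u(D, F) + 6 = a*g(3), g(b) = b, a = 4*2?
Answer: 347679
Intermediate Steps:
a = 8
u(D, F) = 18 (u(D, F) = -6 + 8*3 = -6 + 24 = 18)
u(6, 644) - 1*(-347661) = 18 - 1*(-347661) = 18 + 347661 = 347679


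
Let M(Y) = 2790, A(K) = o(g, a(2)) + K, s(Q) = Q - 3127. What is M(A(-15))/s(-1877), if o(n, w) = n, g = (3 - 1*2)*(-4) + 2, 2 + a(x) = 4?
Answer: -155/278 ≈ -0.55755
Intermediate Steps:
a(x) = 2 (a(x) = -2 + 4 = 2)
g = -2 (g = (3 - 2)*(-4) + 2 = 1*(-4) + 2 = -4 + 2 = -2)
s(Q) = -3127 + Q
A(K) = -2 + K
M(A(-15))/s(-1877) = 2790/(-3127 - 1877) = 2790/(-5004) = 2790*(-1/5004) = -155/278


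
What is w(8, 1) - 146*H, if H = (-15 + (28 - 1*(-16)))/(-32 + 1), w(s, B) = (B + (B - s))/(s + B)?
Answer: 12640/93 ≈ 135.91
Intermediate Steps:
w(s, B) = (-s + 2*B)/(B + s)
H = -29/31 (H = (-15 + (28 + 16))/(-31) = (-15 + 44)*(-1/31) = 29*(-1/31) = -29/31 ≈ -0.93548)
w(8, 1) - 146*H = (-1*8 + 2*1)/(1 + 8) - 146*(-29/31) = (-8 + 2)/9 + 4234/31 = (⅑)*(-6) + 4234/31 = -⅔ + 4234/31 = 12640/93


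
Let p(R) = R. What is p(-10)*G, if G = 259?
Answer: -2590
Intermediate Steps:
p(-10)*G = -10*259 = -2590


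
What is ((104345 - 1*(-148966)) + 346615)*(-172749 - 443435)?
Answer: -369664802384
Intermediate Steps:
((104345 - 1*(-148966)) + 346615)*(-172749 - 443435) = ((104345 + 148966) + 346615)*(-616184) = (253311 + 346615)*(-616184) = 599926*(-616184) = -369664802384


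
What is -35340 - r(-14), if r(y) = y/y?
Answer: -35341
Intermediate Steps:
r(y) = 1
-35340 - r(-14) = -35340 - 1*1 = -35340 - 1 = -35341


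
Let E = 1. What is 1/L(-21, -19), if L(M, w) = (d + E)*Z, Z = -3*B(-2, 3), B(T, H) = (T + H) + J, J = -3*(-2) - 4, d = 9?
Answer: -1/90 ≈ -0.011111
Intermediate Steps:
J = 2 (J = 6 - 4 = 2)
B(T, H) = 2 + H + T (B(T, H) = (T + H) + 2 = (H + T) + 2 = 2 + H + T)
Z = -9 (Z = -3*(2 + 3 - 2) = -3*3 = -9)
L(M, w) = -90 (L(M, w) = (9 + 1)*(-9) = 10*(-9) = -90)
1/L(-21, -19) = 1/(-90) = -1/90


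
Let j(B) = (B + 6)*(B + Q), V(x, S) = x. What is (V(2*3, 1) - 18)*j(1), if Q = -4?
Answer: 252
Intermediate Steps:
j(B) = (-4 + B)*(6 + B) (j(B) = (B + 6)*(B - 4) = (6 + B)*(-4 + B) = (-4 + B)*(6 + B))
(V(2*3, 1) - 18)*j(1) = (2*3 - 18)*(-24 + 1**2 + 2*1) = (6 - 18)*(-24 + 1 + 2) = -12*(-21) = 252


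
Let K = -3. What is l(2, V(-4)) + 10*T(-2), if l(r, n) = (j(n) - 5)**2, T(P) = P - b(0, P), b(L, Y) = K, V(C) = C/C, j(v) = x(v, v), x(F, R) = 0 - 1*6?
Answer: 131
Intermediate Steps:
x(F, R) = -6 (x(F, R) = 0 - 6 = -6)
j(v) = -6
V(C) = 1
b(L, Y) = -3
T(P) = 3 + P (T(P) = P - 1*(-3) = P + 3 = 3 + P)
l(r, n) = 121 (l(r, n) = (-6 - 5)**2 = (-11)**2 = 121)
l(2, V(-4)) + 10*T(-2) = 121 + 10*(3 - 2) = 121 + 10*1 = 121 + 10 = 131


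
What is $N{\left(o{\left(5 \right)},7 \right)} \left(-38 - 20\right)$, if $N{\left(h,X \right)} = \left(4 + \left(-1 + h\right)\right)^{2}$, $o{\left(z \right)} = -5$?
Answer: $-232$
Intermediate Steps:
$N{\left(h,X \right)} = \left(3 + h\right)^{2}$
$N{\left(o{\left(5 \right)},7 \right)} \left(-38 - 20\right) = \left(3 - 5\right)^{2} \left(-38 - 20\right) = \left(-2\right)^{2} \left(-58\right) = 4 \left(-58\right) = -232$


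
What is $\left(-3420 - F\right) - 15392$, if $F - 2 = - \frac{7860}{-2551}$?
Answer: $- \frac{48002374}{2551} \approx -18817.0$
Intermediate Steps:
$F = \frac{12962}{2551}$ ($F = 2 - \frac{7860}{-2551} = 2 - - \frac{7860}{2551} = 2 + \frac{7860}{2551} = \frac{12962}{2551} \approx 5.0811$)
$\left(-3420 - F\right) - 15392 = \left(-3420 - \frac{12962}{2551}\right) - 15392 = - \frac{8737382}{2551} - 15392 = - \frac{48002374}{2551}$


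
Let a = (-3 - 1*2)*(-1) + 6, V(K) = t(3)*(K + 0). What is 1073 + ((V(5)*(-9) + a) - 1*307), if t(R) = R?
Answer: 642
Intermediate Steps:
V(K) = 3*K (V(K) = 3*(K + 0) = 3*K)
a = 11 (a = (-3 - 2)*(-1) + 6 = -5*(-1) + 6 = 5 + 6 = 11)
1073 + ((V(5)*(-9) + a) - 1*307) = 1073 + (((3*5)*(-9) + 11) - 1*307) = 1073 + ((15*(-9) + 11) - 307) = 1073 + ((-135 + 11) - 307) = 1073 + (-124 - 307) = 1073 - 431 = 642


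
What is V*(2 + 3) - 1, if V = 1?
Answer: 4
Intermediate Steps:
V*(2 + 3) - 1 = 1*(2 + 3) - 1 = 1*5 - 1 = 5 - 1 = 4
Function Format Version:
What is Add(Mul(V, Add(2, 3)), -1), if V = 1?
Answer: 4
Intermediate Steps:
Add(Mul(V, Add(2, 3)), -1) = Add(Mul(1, Add(2, 3)), -1) = Add(Mul(1, 5), -1) = Add(5, -1) = 4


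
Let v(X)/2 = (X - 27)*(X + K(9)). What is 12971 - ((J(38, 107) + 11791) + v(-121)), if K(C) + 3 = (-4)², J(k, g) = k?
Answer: -30826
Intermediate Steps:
K(C) = 13 (K(C) = -3 + (-4)² = -3 + 16 = 13)
v(X) = 2*(-27 + X)*(13 + X) (v(X) = 2*((X - 27)*(X + 13)) = 2*((-27 + X)*(13 + X)) = 2*(-27 + X)*(13 + X))
12971 - ((J(38, 107) + 11791) + v(-121)) = 12971 - ((38 + 11791) + (-702 - 28*(-121) + 2*(-121)²)) = 12971 - (11829 + (-702 + 3388 + 2*14641)) = 12971 - (11829 + (-702 + 3388 + 29282)) = 12971 - (11829 + 31968) = 12971 - 1*43797 = 12971 - 43797 = -30826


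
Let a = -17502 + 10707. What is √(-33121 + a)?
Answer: 2*I*√9979 ≈ 199.79*I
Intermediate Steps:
a = -6795
√(-33121 + a) = √(-33121 - 6795) = √(-39916) = 2*I*√9979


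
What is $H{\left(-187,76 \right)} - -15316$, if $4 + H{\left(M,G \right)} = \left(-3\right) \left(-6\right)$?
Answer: $15330$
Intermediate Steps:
$H{\left(M,G \right)} = 14$ ($H{\left(M,G \right)} = -4 - -18 = -4 + 18 = 14$)
$H{\left(-187,76 \right)} - -15316 = 14 - -15316 = 14 + 15316 = 15330$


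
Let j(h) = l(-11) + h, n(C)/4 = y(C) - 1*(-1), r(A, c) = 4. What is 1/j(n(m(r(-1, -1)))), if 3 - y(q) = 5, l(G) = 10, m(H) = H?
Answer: 1/6 ≈ 0.16667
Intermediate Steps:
y(q) = -2 (y(q) = 3 - 1*5 = 3 - 5 = -2)
n(C) = -4 (n(C) = 4*(-2 - 1*(-1)) = 4*(-2 + 1) = 4*(-1) = -4)
j(h) = 10 + h
1/j(n(m(r(-1, -1)))) = 1/(10 - 4) = 1/6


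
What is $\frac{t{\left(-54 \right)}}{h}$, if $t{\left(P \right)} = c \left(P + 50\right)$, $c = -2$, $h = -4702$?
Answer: $- \frac{4}{2351} \approx -0.0017014$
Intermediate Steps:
$t{\left(P \right)} = -100 - 2 P$ ($t{\left(P \right)} = - 2 \left(P + 50\right) = - 2 \left(50 + P\right) = -100 - 2 P$)
$\frac{t{\left(-54 \right)}}{h} = \frac{-100 - -108}{-4702} = \left(-100 + 108\right) \left(- \frac{1}{4702}\right) = 8 \left(- \frac{1}{4702}\right) = - \frac{4}{2351}$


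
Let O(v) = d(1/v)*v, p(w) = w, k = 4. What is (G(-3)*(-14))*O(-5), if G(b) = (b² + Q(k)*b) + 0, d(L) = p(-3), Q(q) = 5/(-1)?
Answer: -5040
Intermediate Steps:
Q(q) = -5 (Q(q) = 5*(-1) = -5)
d(L) = -3
G(b) = b² - 5*b (G(b) = (b² - 5*b) + 0 = b² - 5*b)
O(v) = -3*v
(G(-3)*(-14))*O(-5) = (-3*(-5 - 3)*(-14))*(-3*(-5)) = (-3*(-8)*(-14))*15 = (24*(-14))*15 = -336*15 = -5040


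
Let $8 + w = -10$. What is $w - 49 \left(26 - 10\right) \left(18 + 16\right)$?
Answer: $-26674$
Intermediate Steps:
$w = -18$ ($w = -8 - 10 = -18$)
$w - 49 \left(26 - 10\right) \left(18 + 16\right) = -18 - 49 \left(26 - 10\right) \left(18 + 16\right) = -18 - 49 \cdot 16 \cdot 34 = -18 - 26656 = -26674$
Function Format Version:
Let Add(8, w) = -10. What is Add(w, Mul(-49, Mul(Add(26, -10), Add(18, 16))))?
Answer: -26674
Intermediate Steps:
w = -18 (w = Add(-8, -10) = -18)
Add(w, Mul(-49, Mul(Add(26, -10), Add(18, 16)))) = Add(-18, Mul(-49, Mul(Add(26, -10), Add(18, 16)))) = Add(-18, Mul(-49, Mul(16, 34))) = Add(-18, Mul(-49, 544)) = Add(-18, -26656) = -26674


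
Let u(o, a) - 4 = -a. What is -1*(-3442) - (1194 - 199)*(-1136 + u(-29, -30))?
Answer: 1099932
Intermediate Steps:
u(o, a) = 4 - a
-1*(-3442) - (1194 - 199)*(-1136 + u(-29, -30)) = -1*(-3442) - (1194 - 199)*(-1136 + (4 - 1*(-30))) = 3442 - 995*(-1136 + (4 + 30)) = 3442 - 995*(-1136 + 34) = 3442 - 995*(-1102) = 3442 - 1*(-1096490) = 3442 + 1096490 = 1099932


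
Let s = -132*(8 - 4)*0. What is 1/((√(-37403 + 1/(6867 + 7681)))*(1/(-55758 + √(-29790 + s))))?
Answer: 6*√6550599137290210/544138843 + 111516*I*√1979032971991/544138843 ≈ 0.89245 + 288.31*I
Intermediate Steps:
s = 0 (s = -528*0 = -132*0 = 0)
1/((√(-37403 + 1/(6867 + 7681)))*(1/(-55758 + √(-29790 + s)))) = 1/((√(-37403 + 1/(6867 + 7681)))*(1/(-55758 + √(-29790 + 0)))) = 1/((√(-37403 + 1/14548))*(1/(-55758 + √(-29790)))) = 1/((√(-37403 + 1/14548))*(1/(-55758 + 3*I*√3310))) = (-55758 + 3*I*√3310)/(√(-544138843/14548)) = (-55758 + 3*I*√3310)/((I*√1979032971991/7274)) = (-2*I*√1979032971991/544138843)*(-55758 + 3*I*√3310) = -2*I*√1979032971991*(-55758 + 3*I*√3310)/544138843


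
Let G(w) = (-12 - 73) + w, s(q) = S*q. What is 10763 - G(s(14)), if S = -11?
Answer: 11002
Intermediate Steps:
s(q) = -11*q
G(w) = -85 + w
10763 - G(s(14)) = 10763 - (-85 - 11*14) = 10763 - (-85 - 154) = 10763 - 1*(-239) = 10763 + 239 = 11002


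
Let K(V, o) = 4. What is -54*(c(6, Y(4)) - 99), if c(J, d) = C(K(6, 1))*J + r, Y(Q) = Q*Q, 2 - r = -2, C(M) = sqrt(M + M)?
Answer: 5130 - 648*sqrt(2) ≈ 4213.6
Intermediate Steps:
C(M) = sqrt(2)*sqrt(M) (C(M) = sqrt(2*M) = sqrt(2)*sqrt(M))
r = 4 (r = 2 - 1*(-2) = 2 + 2 = 4)
Y(Q) = Q**2
c(J, d) = 4 + 2*J*sqrt(2) (c(J, d) = (sqrt(2)*sqrt(4))*J + 4 = (sqrt(2)*2)*J + 4 = (2*sqrt(2))*J + 4 = 2*J*sqrt(2) + 4 = 4 + 2*J*sqrt(2))
-54*(c(6, Y(4)) - 99) = -54*((4 + 2*6*sqrt(2)) - 99) = -54*((4 + 12*sqrt(2)) - 99) = -54*(-95 + 12*sqrt(2)) = 5130 - 648*sqrt(2)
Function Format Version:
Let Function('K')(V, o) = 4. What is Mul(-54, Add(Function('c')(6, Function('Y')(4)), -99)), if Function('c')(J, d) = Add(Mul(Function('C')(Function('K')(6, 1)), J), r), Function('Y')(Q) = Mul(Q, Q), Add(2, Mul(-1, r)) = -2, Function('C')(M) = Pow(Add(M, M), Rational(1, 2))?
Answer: Add(5130, Mul(-648, Pow(2, Rational(1, 2)))) ≈ 4213.6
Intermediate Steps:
Function('C')(M) = Mul(Pow(2, Rational(1, 2)), Pow(M, Rational(1, 2))) (Function('C')(M) = Pow(Mul(2, M), Rational(1, 2)) = Mul(Pow(2, Rational(1, 2)), Pow(M, Rational(1, 2))))
r = 4 (r = Add(2, Mul(-1, -2)) = Add(2, 2) = 4)
Function('Y')(Q) = Pow(Q, 2)
Function('c')(J, d) = Add(4, Mul(2, J, Pow(2, Rational(1, 2)))) (Function('c')(J, d) = Add(Mul(Mul(Pow(2, Rational(1, 2)), Pow(4, Rational(1, 2))), J), 4) = Add(Mul(Mul(Pow(2, Rational(1, 2)), 2), J), 4) = Add(Mul(Mul(2, Pow(2, Rational(1, 2))), J), 4) = Add(Mul(2, J, Pow(2, Rational(1, 2))), 4) = Add(4, Mul(2, J, Pow(2, Rational(1, 2)))))
Mul(-54, Add(Function('c')(6, Function('Y')(4)), -99)) = Mul(-54, Add(Add(4, Mul(2, 6, Pow(2, Rational(1, 2)))), -99)) = Mul(-54, Add(Add(4, Mul(12, Pow(2, Rational(1, 2)))), -99)) = Mul(-54, Add(-95, Mul(12, Pow(2, Rational(1, 2))))) = Add(5130, Mul(-648, Pow(2, Rational(1, 2))))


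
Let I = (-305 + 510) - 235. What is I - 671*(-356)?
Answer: 238846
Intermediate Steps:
I = -30 (I = 205 - 235 = -30)
I - 671*(-356) = -30 - 671*(-356) = -30 + 238876 = 238846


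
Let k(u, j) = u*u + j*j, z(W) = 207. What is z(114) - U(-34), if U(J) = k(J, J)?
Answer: -2105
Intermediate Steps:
k(u, j) = j² + u² (k(u, j) = u² + j² = j² + u²)
U(J) = 2*J² (U(J) = J² + J² = 2*J²)
z(114) - U(-34) = 207 - 2*(-34)² = 207 - 2*1156 = 207 - 1*2312 = 207 - 2312 = -2105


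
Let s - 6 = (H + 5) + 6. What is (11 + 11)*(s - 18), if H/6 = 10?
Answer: 1298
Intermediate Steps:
H = 60 (H = 6*10 = 60)
s = 77 (s = 6 + ((60 + 5) + 6) = 6 + (65 + 6) = 6 + 71 = 77)
(11 + 11)*(s - 18) = (11 + 11)*(77 - 18) = 22*59 = 1298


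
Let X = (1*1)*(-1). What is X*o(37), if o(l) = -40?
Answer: 40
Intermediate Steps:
X = -1 (X = 1*(-1) = -1)
X*o(37) = -1*(-40) = 40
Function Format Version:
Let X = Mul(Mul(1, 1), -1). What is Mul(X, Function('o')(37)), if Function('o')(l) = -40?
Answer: 40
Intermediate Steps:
X = -1 (X = Mul(1, -1) = -1)
Mul(X, Function('o')(37)) = Mul(-1, -40) = 40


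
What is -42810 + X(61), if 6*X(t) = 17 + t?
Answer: -42797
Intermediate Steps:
X(t) = 17/6 + t/6 (X(t) = (17 + t)/6 = 17/6 + t/6)
-42810 + X(61) = -42810 + (17/6 + (⅙)*61) = -42810 + (17/6 + 61/6) = -42810 + 13 = -42797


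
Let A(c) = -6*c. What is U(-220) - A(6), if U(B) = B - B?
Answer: 36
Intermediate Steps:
U(B) = 0
U(-220) - A(6) = 0 - (-6)*6 = 0 - 1*(-36) = 0 + 36 = 36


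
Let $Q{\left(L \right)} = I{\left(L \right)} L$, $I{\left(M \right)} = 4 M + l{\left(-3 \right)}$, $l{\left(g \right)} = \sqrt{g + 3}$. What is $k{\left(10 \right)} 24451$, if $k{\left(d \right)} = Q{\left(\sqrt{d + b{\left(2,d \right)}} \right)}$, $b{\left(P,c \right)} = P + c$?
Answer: $2151688$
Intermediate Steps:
$l{\left(g \right)} = \sqrt{3 + g}$
$I{\left(M \right)} = 4 M$ ($I{\left(M \right)} = 4 M + \sqrt{3 - 3} = 4 M + \sqrt{0} = 4 M + 0 = 4 M$)
$Q{\left(L \right)} = 4 L^{2}$ ($Q{\left(L \right)} = 4 L L = 4 L^{2}$)
$k{\left(d \right)} = 8 + 8 d$ ($k{\left(d \right)} = 4 \left(\sqrt{d + \left(2 + d\right)}\right)^{2} = 4 \left(\sqrt{2 + 2 d}\right)^{2} = 4 \left(2 + 2 d\right) = 8 + 8 d$)
$k{\left(10 \right)} 24451 = \left(8 + 8 \cdot 10\right) 24451 = \left(8 + 80\right) 24451 = 88 \cdot 24451 = 2151688$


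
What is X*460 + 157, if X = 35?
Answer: 16257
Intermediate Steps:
X*460 + 157 = 35*460 + 157 = 16100 + 157 = 16257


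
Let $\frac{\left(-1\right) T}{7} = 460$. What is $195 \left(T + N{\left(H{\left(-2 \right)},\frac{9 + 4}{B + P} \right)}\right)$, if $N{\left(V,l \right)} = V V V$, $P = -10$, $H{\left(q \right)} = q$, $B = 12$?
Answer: $-629460$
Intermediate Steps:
$T = -3220$ ($T = \left(-7\right) 460 = -3220$)
$N{\left(V,l \right)} = V^{3}$ ($N{\left(V,l \right)} = V^{2} V = V^{3}$)
$195 \left(T + N{\left(H{\left(-2 \right)},\frac{9 + 4}{B + P} \right)}\right) = 195 \left(-3220 + \left(-2\right)^{3}\right) = 195 \left(-3220 - 8\right) = 195 \left(-3228\right) = -629460$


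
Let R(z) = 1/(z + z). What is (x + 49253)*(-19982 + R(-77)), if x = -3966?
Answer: -12668951793/14 ≈ -9.0493e+8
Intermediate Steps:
R(z) = 1/(2*z)
(x + 49253)*(-19982 + R(-77)) = (-3966 + 49253)*(-19982 + (½)/(-77)) = 45287*(-19982 + (½)*(-1/77)) = 45287*(-19982 - 1/154) = 45287*(-3077229/154) = -12668951793/14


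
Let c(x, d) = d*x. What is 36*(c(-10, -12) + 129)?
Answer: 8964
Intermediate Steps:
36*(c(-10, -12) + 129) = 36*(-12*(-10) + 129) = 36*(120 + 129) = 36*249 = 8964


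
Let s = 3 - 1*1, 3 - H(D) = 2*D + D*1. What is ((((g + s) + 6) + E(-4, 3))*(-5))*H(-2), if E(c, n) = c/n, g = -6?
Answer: -30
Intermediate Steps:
H(D) = 3 - 3*D (H(D) = 3 - (2*D + D*1) = 3 - (2*D + D) = 3 - 3*D)
s = 2 (s = 3 - 1 = 2)
((((g + s) + 6) + E(-4, 3))*(-5))*H(-2) = ((((-6 + 2) + 6) - 4/3)*(-5))*(3 - 3*(-2)) = (((-4 + 6) - 4*⅓)*(-5))*(3 + 6) = ((2 - 4/3)*(-5))*9 = ((⅔)*(-5))*9 = -10/3*9 = -30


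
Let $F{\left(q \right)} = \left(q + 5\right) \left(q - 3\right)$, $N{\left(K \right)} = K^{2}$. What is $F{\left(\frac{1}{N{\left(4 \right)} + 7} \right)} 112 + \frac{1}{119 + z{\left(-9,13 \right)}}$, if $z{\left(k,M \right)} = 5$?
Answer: $- \frac{109548015}{65596} \approx -1670.0$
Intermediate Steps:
$F{\left(q \right)} = \left(-3 + q\right) \left(5 + q\right)$ ($F{\left(q \right)} = \left(5 + q\right) \left(-3 + q\right) = \left(-3 + q\right) \left(5 + q\right)$)
$F{\left(\frac{1}{N{\left(4 \right)} + 7} \right)} 112 + \frac{1}{119 + z{\left(-9,13 \right)}} = \left(-15 + \left(\frac{1}{4^{2} + 7}\right)^{2} + \frac{2}{4^{2} + 7}\right) 112 + \frac{1}{119 + 5} = \left(-15 + \left(\frac{1}{16 + 7}\right)^{2} + \frac{2}{16 + 7}\right) 112 + \frac{1}{124} = \left(-15 + \left(\frac{1}{23}\right)^{2} + \frac{2}{23}\right) 112 + \frac{1}{124} = \left(-15 + \left(\frac{1}{23}\right)^{2} + 2 \cdot \frac{1}{23}\right) 112 + \frac{1}{124} = \left(-15 + \frac{1}{529} + \frac{2}{23}\right) 112 + \frac{1}{124} = \left(- \frac{7888}{529}\right) 112 + \frac{1}{124} = - \frac{883456}{529} + \frac{1}{124} = - \frac{109548015}{65596}$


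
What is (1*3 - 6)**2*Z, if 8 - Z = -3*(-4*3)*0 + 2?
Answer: 54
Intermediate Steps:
Z = 6 (Z = 8 - (-3*(-4*3)*0 + 2) = 8 - (-(-36)*0 + 2) = 8 - (-3*0 + 2) = 8 - (0 + 2) = 8 - 1*2 = 8 - 2 = 6)
(1*3 - 6)**2*Z = (1*3 - 6)**2*6 = (3 - 6)**2*6 = (-3)**2*6 = 9*6 = 54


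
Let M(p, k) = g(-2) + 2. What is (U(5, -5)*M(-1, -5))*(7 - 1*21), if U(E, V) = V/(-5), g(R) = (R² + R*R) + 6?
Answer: -224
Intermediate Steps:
g(R) = 6 + 2*R² (g(R) = (R² + R²) + 6 = 2*R² + 6 = 6 + 2*R²)
M(p, k) = 16 (M(p, k) = (6 + 2*(-2)²) + 2 = (6 + 2*4) + 2 = (6 + 8) + 2 = 14 + 2 = 16)
U(E, V) = -V/5 (U(E, V) = V*(-⅕) = -V/5)
(U(5, -5)*M(-1, -5))*(7 - 1*21) = (-⅕*(-5)*16)*(7 - 1*21) = (1*16)*(7 - 21) = 16*(-14) = -224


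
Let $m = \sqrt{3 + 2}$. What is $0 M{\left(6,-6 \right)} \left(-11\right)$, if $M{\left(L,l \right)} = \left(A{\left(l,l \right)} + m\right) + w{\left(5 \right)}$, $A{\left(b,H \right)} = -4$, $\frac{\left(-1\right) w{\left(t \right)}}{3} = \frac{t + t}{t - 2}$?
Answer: $0$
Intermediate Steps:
$w{\left(t \right)} = - \frac{6 t}{-2 + t}$ ($w{\left(t \right)} = - 3 \frac{t + t}{t - 2} = - 3 \frac{2 t}{-2 + t} = - \frac{6 t}{-2 + t}$)
$m = \sqrt{5} \approx 2.2361$
$M{\left(L,l \right)} = -14 + \sqrt{5}$ ($M{\left(L,l \right)} = \left(-4 + \sqrt{5}\right) - \frac{30}{-2 + 5} = \left(-4 + \sqrt{5}\right) - \frac{30}{3} = \left(-4 + \sqrt{5}\right) - 30 \cdot \frac{1}{3} = \left(-4 + \sqrt{5}\right) - 10 = -14 + \sqrt{5}$)
$0 M{\left(6,-6 \right)} \left(-11\right) = 0 \left(-14 + \sqrt{5}\right) \left(-11\right) = 0 \left(-11\right) = 0$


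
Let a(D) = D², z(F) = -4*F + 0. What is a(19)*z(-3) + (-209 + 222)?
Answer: 4345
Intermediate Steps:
z(F) = -4*F
a(19)*z(-3) + (-209 + 222) = 19²*(-4*(-3)) + (-209 + 222) = 361*12 + 13 = 4332 + 13 = 4345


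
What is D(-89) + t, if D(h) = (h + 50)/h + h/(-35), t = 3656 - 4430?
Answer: -2401724/3115 ≈ -771.02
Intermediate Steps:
t = -774
D(h) = -h/35 + (50 + h)/h (D(h) = (50 + h)/h + h*(-1/35) = (50 + h)/h - h/35 = -h/35 + (50 + h)/h)
D(-89) + t = (1 + 50/(-89) - 1/35*(-89)) - 774 = (1 + 50*(-1/89) + 89/35) - 774 = (1 - 50/89 + 89/35) - 774 = 9286/3115 - 774 = -2401724/3115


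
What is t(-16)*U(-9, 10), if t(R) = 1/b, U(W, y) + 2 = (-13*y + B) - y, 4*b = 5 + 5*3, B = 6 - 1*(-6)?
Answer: -26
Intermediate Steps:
B = 12 (B = 6 + 6 = 12)
b = 5 (b = (5 + 5*3)/4 = (5 + 15)/4 = (¼)*20 = 5)
U(W, y) = 10 - 14*y (U(W, y) = -2 + ((-13*y + 12) - y) = -2 + ((12 - 13*y) - y) = -2 + (12 - 14*y) = 10 - 14*y)
t(R) = ⅕ (t(R) = 1/5 = ⅕)
t(-16)*U(-9, 10) = (10 - 14*10)/5 = (10 - 140)/5 = (⅕)*(-130) = -26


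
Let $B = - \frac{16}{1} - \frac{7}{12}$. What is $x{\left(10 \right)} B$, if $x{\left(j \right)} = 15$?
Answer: $- \frac{995}{4} \approx -248.75$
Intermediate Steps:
$B = - \frac{199}{12}$ ($B = \left(-16\right) 1 - \frac{7}{12} = -16 - \frac{7}{12} = - \frac{199}{12} \approx -16.583$)
$x{\left(10 \right)} B = 15 \left(- \frac{199}{12}\right) = - \frac{995}{4}$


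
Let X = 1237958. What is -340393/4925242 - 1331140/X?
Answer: -3488789436687/3048621367918 ≈ -1.1444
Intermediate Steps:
-340393/4925242 - 1331140/X = -340393/4925242 - 1331140/1237958 = -340393*1/4925242 - 1331140*1/1237958 = -340393/4925242 - 665570/618979 = -3488789436687/3048621367918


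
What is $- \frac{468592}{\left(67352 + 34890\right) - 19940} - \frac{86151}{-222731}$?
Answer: $- \frac{48639782575}{9165603381} \approx -5.3068$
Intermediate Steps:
$- \frac{468592}{\left(67352 + 34890\right) - 19940} - \frac{86151}{-222731} = - \frac{468592}{102242 - 19940} - - \frac{86151}{222731} = - \frac{468592}{82302} + \frac{86151}{222731} = \left(-468592\right) \frac{1}{82302} + \frac{86151}{222731} = - \frac{234296}{41151} + \frac{86151}{222731} = - \frac{48639782575}{9165603381}$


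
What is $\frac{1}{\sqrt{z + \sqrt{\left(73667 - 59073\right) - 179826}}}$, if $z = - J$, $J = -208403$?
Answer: $\frac{1}{\sqrt{208403 + 4 i \sqrt{10327}}} \approx 0.0021905 - 2.14 \cdot 10^{-6} i$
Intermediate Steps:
$z = 208403$ ($z = \left(-1\right) \left(-208403\right) = 208403$)
$\frac{1}{\sqrt{z + \sqrt{\left(73667 - 59073\right) - 179826}}} = \frac{1}{\sqrt{208403 + \sqrt{\left(73667 - 59073\right) - 179826}}} = \frac{1}{\sqrt{208403 + \sqrt{14594 - 179826}}} = \frac{1}{\sqrt{208403 + \sqrt{-165232}}} = \frac{1}{\sqrt{208403 + 4 i \sqrt{10327}}}$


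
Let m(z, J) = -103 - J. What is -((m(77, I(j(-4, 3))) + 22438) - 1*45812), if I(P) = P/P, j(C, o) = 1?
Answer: 23478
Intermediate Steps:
I(P) = 1
-((m(77, I(j(-4, 3))) + 22438) - 1*45812) = -(((-103 - 1*1) + 22438) - 1*45812) = -(((-103 - 1) + 22438) - 45812) = -((-104 + 22438) - 45812) = -(22334 - 45812) = -1*(-23478) = 23478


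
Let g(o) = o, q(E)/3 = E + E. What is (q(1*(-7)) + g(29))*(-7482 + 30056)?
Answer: -293462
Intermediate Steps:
q(E) = 6*E (q(E) = 3*(E + E) = 3*(2*E) = 6*E)
(q(1*(-7)) + g(29))*(-7482 + 30056) = (6*(1*(-7)) + 29)*(-7482 + 30056) = (6*(-7) + 29)*22574 = (-42 + 29)*22574 = -13*22574 = -293462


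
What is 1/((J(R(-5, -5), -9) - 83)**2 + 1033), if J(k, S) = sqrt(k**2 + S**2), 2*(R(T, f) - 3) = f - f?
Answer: 2003/15428026 + 249*sqrt(10)/30856052 ≈ 0.00015535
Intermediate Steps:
R(T, f) = 3 (R(T, f) = 3 + (f - f)/2 = 3 + (1/2)*0 = 3 + 0 = 3)
J(k, S) = sqrt(S**2 + k**2)
1/((J(R(-5, -5), -9) - 83)**2 + 1033) = 1/((sqrt((-9)**2 + 3**2) - 83)**2 + 1033) = 1/((sqrt(81 + 9) - 83)**2 + 1033) = 1/((sqrt(90) - 83)**2 + 1033) = 1/((3*sqrt(10) - 83)**2 + 1033) = 1/((-83 + 3*sqrt(10))**2 + 1033) = 1/(1033 + (-83 + 3*sqrt(10))**2)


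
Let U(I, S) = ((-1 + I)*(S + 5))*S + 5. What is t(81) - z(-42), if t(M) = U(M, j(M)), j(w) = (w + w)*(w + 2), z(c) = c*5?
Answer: 14468971895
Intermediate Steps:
z(c) = 5*c
j(w) = 2*w*(2 + w) (j(w) = (2*w)*(2 + w) = 2*w*(2 + w))
U(I, S) = 5 + S*(-1 + I)*(5 + S) (U(I, S) = ((-1 + I)*(5 + S))*S + 5 = S*(-1 + I)*(5 + S) + 5 = 5 + S*(-1 + I)*(5 + S))
t(M) = 5 - 10*M*(2 + M) - 4*M²*(2 + M)² + 4*M³*(2 + M)² + 10*M²*(2 + M) (t(M) = 5 - (2*M*(2 + M))² - 10*M*(2 + M) + M*(2*M*(2 + M))² + 5*M*(2*M*(2 + M)) = 5 - 4*M²*(2 + M)² - 10*M*(2 + M) + M*(4*M²*(2 + M)²) + 10*M²*(2 + M) = 5 - 4*M²*(2 + M)² - 10*M*(2 + M) + 4*M³*(2 + M)² + 10*M²*(2 + M) = 5 - 10*M*(2 + M) - 4*M²*(2 + M)² + 4*M³*(2 + M)² + 10*M²*(2 + M))
t(81) - z(-42) = (5 - 20*81 - 6*81² + 4*81⁵ + 10*81³ + 12*81⁴) - 5*(-42) = (5 - 1620 - 6*6561 + 4*3486784401 + 10*531441 + 12*43046721) - 1*(-210) = (5 - 1620 - 39366 + 13947137604 + 5314410 + 516560652) + 210 = 14468971685 + 210 = 14468971895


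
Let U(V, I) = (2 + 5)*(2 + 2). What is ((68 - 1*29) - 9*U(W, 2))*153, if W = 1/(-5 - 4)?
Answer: -32589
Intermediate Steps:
W = -⅑ (W = 1/(-9) = -⅑ ≈ -0.11111)
U(V, I) = 28 (U(V, I) = 7*4 = 28)
((68 - 1*29) - 9*U(W, 2))*153 = ((68 - 1*29) - 9*28)*153 = ((68 - 29) - 252)*153 = (39 - 252)*153 = -213*153 = -32589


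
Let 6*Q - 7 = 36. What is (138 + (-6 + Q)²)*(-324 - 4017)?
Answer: -7259599/12 ≈ -6.0497e+5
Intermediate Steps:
Q = 43/6 (Q = 7/6 + (⅙)*36 = 7/6 + 6 = 43/6 ≈ 7.1667)
(138 + (-6 + Q)²)*(-324 - 4017) = (138 + (-6 + 43/6)²)*(-324 - 4017) = (138 + (7/6)²)*(-4341) = (138 + 49/36)*(-4341) = (5017/36)*(-4341) = -7259599/12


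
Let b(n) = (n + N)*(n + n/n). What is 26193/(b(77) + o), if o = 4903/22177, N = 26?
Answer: 580882161/178174921 ≈ 3.2602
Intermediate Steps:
o = 4903/22177 (o = 4903*(1/22177) = 4903/22177 ≈ 0.22108)
b(n) = (1 + n)*(26 + n) (b(n) = (n + 26)*(n + n/n) = (26 + n)*(n + 1) = (26 + n)*(1 + n) = (1 + n)*(26 + n))
26193/(b(77) + o) = 26193/((26 + 77² + 27*77) + 4903/22177) = 26193/((26 + 5929 + 2079) + 4903/22177) = 26193/(8034 + 4903/22177) = 26193/(178174921/22177) = 26193*(22177/178174921) = 580882161/178174921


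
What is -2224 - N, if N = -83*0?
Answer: -2224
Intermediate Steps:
N = 0
-2224 - N = -2224 - 1*0 = -2224 + 0 = -2224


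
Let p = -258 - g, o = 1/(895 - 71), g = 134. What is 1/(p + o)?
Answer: -824/323007 ≈ -0.0025510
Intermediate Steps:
o = 1/824 ≈ 0.0012136
p = -392 (p = -258 - 1*134 = -258 - 134 = -392)
1/(p + o) = 1/(-392 + 1/824) = 1/(-323007/824) = -824/323007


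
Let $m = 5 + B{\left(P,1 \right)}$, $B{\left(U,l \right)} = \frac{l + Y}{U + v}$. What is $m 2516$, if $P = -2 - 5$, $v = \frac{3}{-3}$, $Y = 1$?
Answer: $11951$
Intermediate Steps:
$v = -1$ ($v = 3 \left(- \frac{1}{3}\right) = -1$)
$P = -7$ ($P = -2 - 5 = -7$)
$B{\left(U,l \right)} = \frac{1 + l}{-1 + U}$ ($B{\left(U,l \right)} = \frac{l + 1}{U - 1} = \frac{1 + l}{-1 + U}$)
$m = \frac{19}{4}$ ($m = 5 + \frac{1 + 1}{-1 - 7} = 5 + \frac{1}{-8} \cdot 2 = 5 - \frac{1}{4} = \frac{19}{4} \approx 4.75$)
$m 2516 = \frac{19}{4} \cdot 2516 = 11951$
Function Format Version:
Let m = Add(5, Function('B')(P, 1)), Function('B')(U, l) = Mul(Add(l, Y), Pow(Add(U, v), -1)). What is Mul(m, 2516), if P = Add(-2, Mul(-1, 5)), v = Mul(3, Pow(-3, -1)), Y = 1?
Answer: 11951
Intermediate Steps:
v = -1 (v = Mul(3, Rational(-1, 3)) = -1)
P = -7 (P = Add(-2, -5) = -7)
Function('B')(U, l) = Mul(Pow(Add(-1, U), -1), Add(1, l)) (Function('B')(U, l) = Mul(Add(l, 1), Pow(Add(U, -1), -1)) = Mul(Add(1, l), Pow(Add(-1, U), -1)) = Mul(Pow(Add(-1, U), -1), Add(1, l)))
m = Rational(19, 4) (m = Add(5, Mul(Pow(Add(-1, -7), -1), Add(1, 1))) = Add(5, Mul(Pow(-8, -1), 2)) = Add(5, Mul(Rational(-1, 8), 2)) = Add(5, Rational(-1, 4)) = Rational(19, 4) ≈ 4.7500)
Mul(m, 2516) = Mul(Rational(19, 4), 2516) = 11951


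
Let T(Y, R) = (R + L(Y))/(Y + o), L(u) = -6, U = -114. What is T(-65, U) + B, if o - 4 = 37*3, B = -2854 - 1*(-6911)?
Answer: 20273/5 ≈ 4054.6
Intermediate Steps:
B = 4057 (B = -2854 + 6911 = 4057)
o = 115 (o = 4 + 37*3 = 4 + 111 = 115)
T(Y, R) = (-6 + R)/(115 + Y) (T(Y, R) = (R - 6)/(Y + 115) = (-6 + R)/(115 + Y))
T(-65, U) + B = (-6 - 114)/(115 - 65) + 4057 = -120/50 + 4057 = (1/50)*(-120) + 4057 = -12/5 + 4057 = 20273/5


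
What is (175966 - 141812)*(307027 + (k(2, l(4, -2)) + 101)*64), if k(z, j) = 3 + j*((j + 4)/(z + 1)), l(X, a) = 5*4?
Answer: 11063266142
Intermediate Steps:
l(X, a) = 20
k(z, j) = 3 + j*(4 + j)/(1 + z) (k(z, j) = 3 + j*((4 + j)/(1 + z)) = 3 + j*(4 + j)/(1 + z))
(175966 - 141812)*(307027 + (k(2, l(4, -2)) + 101)*64) = (175966 - 141812)*(307027 + ((3 + 20² + 3*2 + 4*20)/(1 + 2) + 101)*64) = 34154*(307027 + ((3 + 400 + 6 + 80)/3 + 101)*64) = 34154*(307027 + ((⅓)*489 + 101)*64) = 34154*(307027 + (163 + 101)*64) = 34154*(307027 + 264*64) = 34154*(307027 + 16896) = 34154*323923 = 11063266142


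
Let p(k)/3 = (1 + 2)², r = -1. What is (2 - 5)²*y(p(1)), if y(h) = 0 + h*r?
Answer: -243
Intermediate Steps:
p(k) = 27 (p(k) = 3*(1 + 2)² = 3*3² = 3*9 = 27)
y(h) = -h (y(h) = 0 + h*(-1) = 0 - h = -h)
(2 - 5)²*y(p(1)) = (2 - 5)²*(-1*27) = (-3)²*(-27) = 9*(-27) = -243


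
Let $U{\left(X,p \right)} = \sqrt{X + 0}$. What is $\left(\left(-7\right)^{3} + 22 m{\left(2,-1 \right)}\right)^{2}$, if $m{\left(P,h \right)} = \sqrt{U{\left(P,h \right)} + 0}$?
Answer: $\left(-343 + 22 \sqrt[4]{2}\right)^{2} \approx 1.0039 \cdot 10^{5}$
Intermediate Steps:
$U{\left(X,p \right)} = \sqrt{X}$
$m{\left(P,h \right)} = \sqrt[4]{P}$ ($m{\left(P,h \right)} = \sqrt{\sqrt{P} + 0} = \sqrt{\sqrt{P}} = \sqrt[4]{P}$)
$\left(\left(-7\right)^{3} + 22 m{\left(2,-1 \right)}\right)^{2} = \left(\left(-7\right)^{3} + 22 \sqrt[4]{2}\right)^{2} = \left(-343 + 22 \sqrt[4]{2}\right)^{2}$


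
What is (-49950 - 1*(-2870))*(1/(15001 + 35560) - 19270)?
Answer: 45870536880520/50561 ≈ 9.0723e+8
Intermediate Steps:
(-49950 - 1*(-2870))*(1/(15001 + 35560) - 19270) = (-49950 + 2870)*(1/50561 - 19270) = -47080*(1/50561 - 19270) = -47080*(-974310469/50561) = 45870536880520/50561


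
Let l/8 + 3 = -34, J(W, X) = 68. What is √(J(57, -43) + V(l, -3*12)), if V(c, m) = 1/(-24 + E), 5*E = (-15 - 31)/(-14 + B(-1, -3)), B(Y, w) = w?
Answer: √270200958/1994 ≈ 8.2436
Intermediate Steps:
l = -296 (l = -24 + 8*(-34) = -24 - 272 = -296)
E = 46/85 (E = ((-15 - 31)/(-14 - 3))/5 = (-46/(-17))/5 = (-46*(-1/17))/5 = (⅕)*(46/17) = 46/85 ≈ 0.54118)
V(c, m) = -85/1994 (V(c, m) = 1/(-24 + 46/85) = 1/(-1994/85) = -85/1994)
√(J(57, -43) + V(l, -3*12)) = √(68 - 85/1994) = √(135507/1994) = √270200958/1994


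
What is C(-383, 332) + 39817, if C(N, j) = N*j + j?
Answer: -87007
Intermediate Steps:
C(N, j) = j + N*j
C(-383, 332) + 39817 = 332*(1 - 383) + 39817 = 332*(-382) + 39817 = -126824 + 39817 = -87007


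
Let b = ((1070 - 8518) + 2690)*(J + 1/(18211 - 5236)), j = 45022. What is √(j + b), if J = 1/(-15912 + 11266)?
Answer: √181786555042379013/2009395 ≈ 212.19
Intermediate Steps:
J = -1/4646 (J = 1/(-4646) = -1/4646 ≈ -0.00021524)
b = 6604897/10046975 (b = ((1070 - 8518) + 2690)*(-1/4646 + 1/(18211 - 5236)) = (-7448 + 2690)*(-1/4646 + 1/12975) = -4758*(-1/4646 + 1/12975) = -4758*(-8329/60281850) = 6604897/10046975 ≈ 0.65740)
√(j + b) = √(45022 + 6604897/10046975) = √(452341513347/10046975) = √181786555042379013/2009395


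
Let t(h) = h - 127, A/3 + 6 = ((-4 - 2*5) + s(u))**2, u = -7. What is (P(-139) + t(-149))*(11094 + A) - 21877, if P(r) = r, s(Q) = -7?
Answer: -5167462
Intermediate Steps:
A = 1305 (A = -18 + 3*((-4 - 2*5) - 7)**2 = -18 + 3*((-4 - 10) - 7)**2 = -18 + 3*(-14 - 7)**2 = -18 + 3*(-21)**2 = -18 + 3*441 = -18 + 1323 = 1305)
t(h) = -127 + h
(P(-139) + t(-149))*(11094 + A) - 21877 = (-139 + (-127 - 149))*(11094 + 1305) - 21877 = (-139 - 276)*12399 - 21877 = -415*12399 - 21877 = -5145585 - 21877 = -5167462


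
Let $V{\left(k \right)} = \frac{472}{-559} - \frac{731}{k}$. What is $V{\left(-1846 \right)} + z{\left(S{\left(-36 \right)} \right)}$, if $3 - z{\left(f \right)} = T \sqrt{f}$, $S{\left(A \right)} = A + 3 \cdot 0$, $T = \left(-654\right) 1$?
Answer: $\frac{202543}{79378} + 3924 i \approx 2.5516 + 3924.0 i$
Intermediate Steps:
$V{\left(k \right)} = - \frac{472}{559} - \frac{731}{k}$ ($V{\left(k \right)} = 472 \left(- \frac{1}{559}\right) - \frac{731}{k} = - \frac{472}{559} - \frac{731}{k}$)
$T = -654$
$S{\left(A \right)} = A$ ($S{\left(A \right)} = A + 0 = A$)
$z{\left(f \right)} = 3 + 654 \sqrt{f}$ ($z{\left(f \right)} = 3 - - 654 \sqrt{f} = 3 + 654 \sqrt{f}$)
$V{\left(-1846 \right)} + z{\left(S{\left(-36 \right)} \right)} = \left(- \frac{472}{559} - \frac{731}{-1846}\right) + \left(3 + 654 \sqrt{-36}\right) = \left(- \frac{472}{559} - - \frac{731}{1846}\right) + \left(3 + 654 \cdot 6 i\right) = \left(- \frac{472}{559} + \frac{731}{1846}\right) + \left(3 + 3924 i\right) = - \frac{35591}{79378} + \left(3 + 3924 i\right) = \frac{202543}{79378} + 3924 i$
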